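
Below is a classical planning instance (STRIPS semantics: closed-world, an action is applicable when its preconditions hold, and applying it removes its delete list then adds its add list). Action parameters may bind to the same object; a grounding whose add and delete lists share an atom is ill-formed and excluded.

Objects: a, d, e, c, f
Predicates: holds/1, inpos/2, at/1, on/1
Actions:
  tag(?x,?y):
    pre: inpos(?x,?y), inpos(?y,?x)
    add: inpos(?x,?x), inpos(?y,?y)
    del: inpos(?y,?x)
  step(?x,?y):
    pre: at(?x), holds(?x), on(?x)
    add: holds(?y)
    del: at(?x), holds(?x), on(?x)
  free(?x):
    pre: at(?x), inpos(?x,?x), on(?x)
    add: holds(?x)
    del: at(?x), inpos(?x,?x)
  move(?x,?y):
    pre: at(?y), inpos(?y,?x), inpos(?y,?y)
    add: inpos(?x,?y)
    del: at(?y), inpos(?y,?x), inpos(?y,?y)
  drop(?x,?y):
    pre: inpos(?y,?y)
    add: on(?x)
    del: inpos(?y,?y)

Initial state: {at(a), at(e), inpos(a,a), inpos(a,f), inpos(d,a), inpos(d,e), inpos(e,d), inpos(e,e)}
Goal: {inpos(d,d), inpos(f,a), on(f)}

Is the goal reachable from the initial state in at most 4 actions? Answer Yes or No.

Yes

1. tag(d,e)  →  {at(a), at(e), inpos(a,a), inpos(a,f), inpos(d,a), inpos(d,d), inpos(d,e), inpos(e,e)}
2. move(f,a)  →  {at(e), inpos(d,a), inpos(d,d), inpos(d,e), inpos(e,e), inpos(f,a)}
3. drop(f,e)  →  {at(e), inpos(d,a), inpos(d,d), inpos(d,e), inpos(f,a), on(f)}
optimal plan length = 3; 3 ≤ 4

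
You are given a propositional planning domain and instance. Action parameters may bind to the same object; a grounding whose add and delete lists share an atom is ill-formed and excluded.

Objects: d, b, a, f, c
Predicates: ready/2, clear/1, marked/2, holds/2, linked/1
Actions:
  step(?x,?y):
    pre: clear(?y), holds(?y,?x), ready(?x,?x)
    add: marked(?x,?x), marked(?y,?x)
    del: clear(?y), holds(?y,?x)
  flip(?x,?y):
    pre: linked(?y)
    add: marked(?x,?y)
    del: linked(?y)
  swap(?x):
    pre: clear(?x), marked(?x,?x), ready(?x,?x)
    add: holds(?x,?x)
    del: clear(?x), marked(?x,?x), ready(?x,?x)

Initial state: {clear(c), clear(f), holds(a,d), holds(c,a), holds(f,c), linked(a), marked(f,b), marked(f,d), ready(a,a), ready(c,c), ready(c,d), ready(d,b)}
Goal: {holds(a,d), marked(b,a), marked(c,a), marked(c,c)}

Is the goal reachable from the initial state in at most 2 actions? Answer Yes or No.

No

1. step(a,c)  →  {clear(f), holds(a,d), holds(f,c), linked(a), marked(a,a), marked(c,a), marked(f,b), marked(f,d), ready(a,a), ready(c,c), ready(c,d), ready(d,b)}
2. step(c,f)  →  {holds(a,d), linked(a), marked(a,a), marked(c,a), marked(c,c), marked(f,b), marked(f,c), marked(f,d), ready(a,a), ready(c,c), ready(c,d), ready(d,b)}
3. flip(b,a)  →  {holds(a,d), marked(a,a), marked(b,a), marked(c,a), marked(c,c), marked(f,b), marked(f,c), marked(f,d), ready(a,a), ready(c,c), ready(c,d), ready(d,b)}
optimal plan length = 3; 3 > 2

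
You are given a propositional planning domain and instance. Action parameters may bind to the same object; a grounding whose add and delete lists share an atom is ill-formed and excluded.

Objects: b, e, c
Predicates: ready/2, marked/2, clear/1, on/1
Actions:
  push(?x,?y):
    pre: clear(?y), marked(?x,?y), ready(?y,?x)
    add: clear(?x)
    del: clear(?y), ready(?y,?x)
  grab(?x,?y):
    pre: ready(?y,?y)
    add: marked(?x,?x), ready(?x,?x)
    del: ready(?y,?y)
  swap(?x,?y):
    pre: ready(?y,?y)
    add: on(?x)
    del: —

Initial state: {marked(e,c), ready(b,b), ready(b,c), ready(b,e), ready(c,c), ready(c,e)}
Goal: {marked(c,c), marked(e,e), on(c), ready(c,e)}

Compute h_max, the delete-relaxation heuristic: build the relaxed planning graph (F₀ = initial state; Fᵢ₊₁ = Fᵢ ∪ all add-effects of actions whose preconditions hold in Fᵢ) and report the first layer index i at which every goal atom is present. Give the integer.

1

F0 = init (6 atoms)
F1 = F0 ∪ {marked(b,b), marked(c,c), marked(e,e), on(b), on(c), on(e), ready(e,e)}  (13 atoms)
goal ⊆ F1  ⇒  h_max = 1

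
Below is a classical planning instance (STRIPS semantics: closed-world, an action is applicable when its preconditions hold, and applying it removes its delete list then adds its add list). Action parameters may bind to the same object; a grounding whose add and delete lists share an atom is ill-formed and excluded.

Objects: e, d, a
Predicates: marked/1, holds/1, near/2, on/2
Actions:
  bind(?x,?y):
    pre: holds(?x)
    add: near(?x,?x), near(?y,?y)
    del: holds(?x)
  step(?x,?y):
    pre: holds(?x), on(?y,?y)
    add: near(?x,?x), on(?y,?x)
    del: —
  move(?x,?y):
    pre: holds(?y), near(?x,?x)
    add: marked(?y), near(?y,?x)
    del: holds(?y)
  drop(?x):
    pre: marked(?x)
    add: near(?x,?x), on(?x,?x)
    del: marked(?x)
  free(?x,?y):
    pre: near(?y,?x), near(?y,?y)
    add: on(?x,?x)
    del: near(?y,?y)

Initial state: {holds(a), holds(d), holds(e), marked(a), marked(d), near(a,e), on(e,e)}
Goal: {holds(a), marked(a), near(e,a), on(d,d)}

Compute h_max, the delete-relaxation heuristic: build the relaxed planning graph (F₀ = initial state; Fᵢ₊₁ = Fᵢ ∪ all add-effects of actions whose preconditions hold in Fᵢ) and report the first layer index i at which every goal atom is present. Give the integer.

F0 = init (7 atoms)
F1 = F0 ∪ {near(a,a), near(d,d), near(e,e), on(a,a), on(d,d), on(e,a), on(e,d)}  (14 atoms)
F2 = F1 ∪ {marked(e), near(a,d), near(d,a), near(d,e), near(e,a), near(e,d), on(a,d), on(a,e), on(d,a), on(d,e)}  (24 atoms)
goal ⊆ F2  ⇒  h_max = 2

2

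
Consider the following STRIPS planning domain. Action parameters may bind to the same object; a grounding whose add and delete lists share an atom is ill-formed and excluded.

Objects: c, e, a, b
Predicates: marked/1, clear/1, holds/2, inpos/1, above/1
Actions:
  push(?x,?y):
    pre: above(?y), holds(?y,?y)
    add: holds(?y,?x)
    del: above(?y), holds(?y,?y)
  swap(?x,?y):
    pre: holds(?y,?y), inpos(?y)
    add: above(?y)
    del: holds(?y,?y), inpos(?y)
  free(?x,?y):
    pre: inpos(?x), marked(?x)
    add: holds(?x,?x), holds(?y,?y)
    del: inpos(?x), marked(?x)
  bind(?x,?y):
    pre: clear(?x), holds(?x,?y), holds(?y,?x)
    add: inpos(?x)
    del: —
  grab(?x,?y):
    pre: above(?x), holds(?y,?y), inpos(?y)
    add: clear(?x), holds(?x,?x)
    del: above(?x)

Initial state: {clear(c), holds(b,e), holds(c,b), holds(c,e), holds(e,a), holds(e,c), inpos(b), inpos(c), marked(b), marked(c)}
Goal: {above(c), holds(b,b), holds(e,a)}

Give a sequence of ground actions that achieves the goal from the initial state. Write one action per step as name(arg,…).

free(b,c); swap(c,c)

1. free(b,c)  →  {clear(c), holds(b,b), holds(b,e), holds(c,b), holds(c,c), holds(c,e), holds(e,a), holds(e,c), inpos(c), marked(c)}
2. swap(c,c)  →  {above(c), clear(c), holds(b,b), holds(b,e), holds(c,b), holds(c,e), holds(e,a), holds(e,c), marked(c)}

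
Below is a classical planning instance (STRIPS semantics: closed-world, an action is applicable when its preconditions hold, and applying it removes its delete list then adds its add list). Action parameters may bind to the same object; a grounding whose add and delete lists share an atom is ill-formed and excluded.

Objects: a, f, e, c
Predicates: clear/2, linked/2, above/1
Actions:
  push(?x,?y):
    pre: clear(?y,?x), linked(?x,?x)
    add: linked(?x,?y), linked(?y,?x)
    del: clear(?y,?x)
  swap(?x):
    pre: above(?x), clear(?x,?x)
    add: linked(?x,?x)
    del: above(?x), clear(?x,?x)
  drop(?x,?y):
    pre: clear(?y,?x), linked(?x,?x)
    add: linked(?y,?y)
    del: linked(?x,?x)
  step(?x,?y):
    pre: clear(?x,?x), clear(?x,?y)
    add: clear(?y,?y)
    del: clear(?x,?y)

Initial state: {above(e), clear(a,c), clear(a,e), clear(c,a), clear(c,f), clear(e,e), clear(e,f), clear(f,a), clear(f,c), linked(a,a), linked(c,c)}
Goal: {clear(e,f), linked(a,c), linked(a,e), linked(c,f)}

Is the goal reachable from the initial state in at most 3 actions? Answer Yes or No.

No

1. push(a,c)  →  {above(e), clear(a,c), clear(a,e), clear(c,f), clear(e,e), clear(e,f), clear(f,a), clear(f,c), linked(a,a), linked(a,c), linked(c,a), linked(c,c)}
2. push(c,f)  →  {above(e), clear(a,c), clear(a,e), clear(c,f), clear(e,e), clear(e,f), clear(f,a), linked(a,a), linked(a,c), linked(c,a), linked(c,c), linked(c,f), linked(f,c)}
3. swap(e)  →  {clear(a,c), clear(a,e), clear(c,f), clear(e,f), clear(f,a), linked(a,a), linked(a,c), linked(c,a), linked(c,c), linked(c,f), linked(e,e), linked(f,c)}
4. push(e,a)  →  {clear(a,c), clear(c,f), clear(e,f), clear(f,a), linked(a,a), linked(a,c), linked(a,e), linked(c,a), linked(c,c), linked(c,f), linked(e,a), linked(e,e), linked(f,c)}
optimal plan length = 4; 4 > 3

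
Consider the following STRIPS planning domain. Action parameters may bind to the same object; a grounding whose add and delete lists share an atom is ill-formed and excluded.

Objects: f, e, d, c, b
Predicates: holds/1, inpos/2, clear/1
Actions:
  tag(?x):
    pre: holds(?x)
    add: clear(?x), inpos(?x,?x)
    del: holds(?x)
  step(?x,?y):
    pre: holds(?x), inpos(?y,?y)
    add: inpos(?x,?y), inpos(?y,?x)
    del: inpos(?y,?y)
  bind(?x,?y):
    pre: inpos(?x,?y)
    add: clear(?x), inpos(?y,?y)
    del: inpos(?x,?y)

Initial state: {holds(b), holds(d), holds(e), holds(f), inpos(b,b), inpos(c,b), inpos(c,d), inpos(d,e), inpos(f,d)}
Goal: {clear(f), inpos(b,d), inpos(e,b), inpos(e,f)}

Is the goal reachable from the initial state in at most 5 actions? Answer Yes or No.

1. tag(f)  →  {clear(f), holds(b), holds(d), holds(e), inpos(b,b), inpos(c,b), inpos(c,d), inpos(d,e), inpos(f,d), inpos(f,f)}
2. tag(d)  →  {clear(d), clear(f), holds(b), holds(e), inpos(b,b), inpos(c,b), inpos(c,d), inpos(d,d), inpos(d,e), inpos(f,d), inpos(f,f)}
3. step(e,f)  →  {clear(d), clear(f), holds(b), holds(e), inpos(b,b), inpos(c,b), inpos(c,d), inpos(d,d), inpos(d,e), inpos(e,f), inpos(f,d), inpos(f,e)}
4. step(e,b)  →  {clear(d), clear(f), holds(b), holds(e), inpos(b,e), inpos(c,b), inpos(c,d), inpos(d,d), inpos(d,e), inpos(e,b), inpos(e,f), inpos(f,d), inpos(f,e)}
5. step(b,d)  →  {clear(d), clear(f), holds(b), holds(e), inpos(b,d), inpos(b,e), inpos(c,b), inpos(c,d), inpos(d,b), inpos(d,e), inpos(e,b), inpos(e,f), inpos(f,d), inpos(f,e)}
optimal plan length = 5; 5 ≤ 5

Yes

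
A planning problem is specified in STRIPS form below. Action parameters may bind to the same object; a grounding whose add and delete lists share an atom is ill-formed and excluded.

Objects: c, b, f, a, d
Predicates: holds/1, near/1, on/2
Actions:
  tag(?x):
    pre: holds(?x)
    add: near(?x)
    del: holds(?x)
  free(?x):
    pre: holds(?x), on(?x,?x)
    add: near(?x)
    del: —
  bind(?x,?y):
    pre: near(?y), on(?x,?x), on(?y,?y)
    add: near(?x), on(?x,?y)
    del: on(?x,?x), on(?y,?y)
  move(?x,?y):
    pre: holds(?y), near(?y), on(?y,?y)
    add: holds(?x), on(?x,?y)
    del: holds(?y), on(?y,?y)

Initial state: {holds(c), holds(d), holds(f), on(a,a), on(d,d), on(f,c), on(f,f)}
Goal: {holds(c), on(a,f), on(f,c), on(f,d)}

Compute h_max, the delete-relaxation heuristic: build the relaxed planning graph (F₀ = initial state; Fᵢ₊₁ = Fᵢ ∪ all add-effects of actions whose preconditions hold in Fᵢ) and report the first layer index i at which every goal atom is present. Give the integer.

F0 = init (7 atoms)
F1 = F0 ∪ {near(c), near(d), near(f)}  (10 atoms)
F2 = F1 ∪ {holds(a), holds(b), near(a), on(a,d), on(a,f), on(b,d), on(b,f), on(c,d), on(c,f), on(d,f), on(f,d)}  (21 atoms)
goal ⊆ F2  ⇒  h_max = 2

2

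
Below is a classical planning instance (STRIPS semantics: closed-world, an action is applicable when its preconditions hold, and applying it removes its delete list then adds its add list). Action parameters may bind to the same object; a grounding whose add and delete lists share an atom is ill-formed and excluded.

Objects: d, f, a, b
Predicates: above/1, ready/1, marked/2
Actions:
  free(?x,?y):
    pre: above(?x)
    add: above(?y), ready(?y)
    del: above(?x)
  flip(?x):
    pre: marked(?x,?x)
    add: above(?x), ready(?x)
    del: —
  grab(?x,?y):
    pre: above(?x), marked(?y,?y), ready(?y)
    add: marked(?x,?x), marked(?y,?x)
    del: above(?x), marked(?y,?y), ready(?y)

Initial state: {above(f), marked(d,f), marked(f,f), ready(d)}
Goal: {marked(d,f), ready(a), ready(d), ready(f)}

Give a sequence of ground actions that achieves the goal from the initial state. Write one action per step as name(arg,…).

1. free(f,a)  →  {above(a), marked(d,f), marked(f,f), ready(a), ready(d)}
2. free(a,f)  →  {above(f), marked(d,f), marked(f,f), ready(a), ready(d), ready(f)}

free(f,a); free(a,f)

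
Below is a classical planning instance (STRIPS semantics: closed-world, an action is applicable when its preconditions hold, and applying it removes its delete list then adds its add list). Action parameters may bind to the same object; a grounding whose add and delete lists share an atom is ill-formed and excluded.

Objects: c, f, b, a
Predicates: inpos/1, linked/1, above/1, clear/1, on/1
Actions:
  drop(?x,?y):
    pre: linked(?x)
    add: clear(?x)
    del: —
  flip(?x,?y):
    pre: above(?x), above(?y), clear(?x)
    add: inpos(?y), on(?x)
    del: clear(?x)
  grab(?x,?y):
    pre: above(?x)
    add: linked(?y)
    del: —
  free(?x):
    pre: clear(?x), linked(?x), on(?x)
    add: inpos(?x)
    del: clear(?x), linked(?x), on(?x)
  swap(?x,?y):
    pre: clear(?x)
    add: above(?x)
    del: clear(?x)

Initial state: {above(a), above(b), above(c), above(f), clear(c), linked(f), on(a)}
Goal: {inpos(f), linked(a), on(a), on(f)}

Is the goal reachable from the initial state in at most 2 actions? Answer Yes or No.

No

1. drop(f,c)  →  {above(a), above(b), above(c), above(f), clear(c), clear(f), linked(f), on(a)}
2. flip(f,f)  →  {above(a), above(b), above(c), above(f), clear(c), inpos(f), linked(f), on(a), on(f)}
3. grab(c,a)  →  {above(a), above(b), above(c), above(f), clear(c), inpos(f), linked(a), linked(f), on(a), on(f)}
optimal plan length = 3; 3 > 2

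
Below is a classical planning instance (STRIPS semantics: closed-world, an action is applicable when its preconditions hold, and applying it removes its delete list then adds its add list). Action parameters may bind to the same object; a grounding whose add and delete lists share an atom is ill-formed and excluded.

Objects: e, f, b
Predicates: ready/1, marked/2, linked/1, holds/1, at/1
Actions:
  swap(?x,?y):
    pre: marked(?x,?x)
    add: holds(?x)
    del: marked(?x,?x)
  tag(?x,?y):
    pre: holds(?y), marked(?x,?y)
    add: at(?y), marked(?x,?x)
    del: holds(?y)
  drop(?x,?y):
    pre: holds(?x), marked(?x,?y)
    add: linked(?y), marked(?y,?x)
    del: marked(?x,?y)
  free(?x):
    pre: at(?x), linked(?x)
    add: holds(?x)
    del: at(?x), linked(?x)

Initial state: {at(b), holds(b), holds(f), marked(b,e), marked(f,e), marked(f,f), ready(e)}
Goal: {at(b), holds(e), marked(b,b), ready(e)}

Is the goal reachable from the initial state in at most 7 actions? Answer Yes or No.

1. drop(f,e)  →  {at(b), holds(b), holds(f), linked(e), marked(b,e), marked(e,f), marked(f,f), ready(e)}
2. tag(e,f)  →  {at(b), at(f), holds(b), linked(e), marked(b,e), marked(e,e), marked(e,f), marked(f,f), ready(e)}
3. swap(e,e)  →  {at(b), at(f), holds(b), holds(e), linked(e), marked(b,e), marked(e,f), marked(f,f), ready(e)}
4. tag(b,e)  →  {at(b), at(e), at(f), holds(b), linked(e), marked(b,b), marked(b,e), marked(e,f), marked(f,f), ready(e)}
5. free(e)  →  {at(b), at(f), holds(b), holds(e), marked(b,b), marked(b,e), marked(e,f), marked(f,f), ready(e)}
optimal plan length = 5; 5 ≤ 7

Yes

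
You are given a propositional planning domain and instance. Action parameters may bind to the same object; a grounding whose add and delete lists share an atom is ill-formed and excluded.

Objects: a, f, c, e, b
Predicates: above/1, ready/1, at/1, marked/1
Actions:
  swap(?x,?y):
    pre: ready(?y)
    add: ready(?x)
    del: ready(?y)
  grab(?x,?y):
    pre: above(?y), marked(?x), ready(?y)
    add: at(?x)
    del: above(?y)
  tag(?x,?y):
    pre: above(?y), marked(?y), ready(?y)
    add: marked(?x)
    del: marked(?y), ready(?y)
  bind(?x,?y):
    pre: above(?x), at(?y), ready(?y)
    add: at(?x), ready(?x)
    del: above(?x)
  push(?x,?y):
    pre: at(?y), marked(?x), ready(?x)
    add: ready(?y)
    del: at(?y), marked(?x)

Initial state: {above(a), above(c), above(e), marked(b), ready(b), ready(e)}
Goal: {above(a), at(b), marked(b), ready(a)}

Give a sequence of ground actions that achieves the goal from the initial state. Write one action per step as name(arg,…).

swap(a,b); grab(b,e)

1. swap(a,b)  →  {above(a), above(c), above(e), marked(b), ready(a), ready(e)}
2. grab(b,e)  →  {above(a), above(c), at(b), marked(b), ready(a), ready(e)}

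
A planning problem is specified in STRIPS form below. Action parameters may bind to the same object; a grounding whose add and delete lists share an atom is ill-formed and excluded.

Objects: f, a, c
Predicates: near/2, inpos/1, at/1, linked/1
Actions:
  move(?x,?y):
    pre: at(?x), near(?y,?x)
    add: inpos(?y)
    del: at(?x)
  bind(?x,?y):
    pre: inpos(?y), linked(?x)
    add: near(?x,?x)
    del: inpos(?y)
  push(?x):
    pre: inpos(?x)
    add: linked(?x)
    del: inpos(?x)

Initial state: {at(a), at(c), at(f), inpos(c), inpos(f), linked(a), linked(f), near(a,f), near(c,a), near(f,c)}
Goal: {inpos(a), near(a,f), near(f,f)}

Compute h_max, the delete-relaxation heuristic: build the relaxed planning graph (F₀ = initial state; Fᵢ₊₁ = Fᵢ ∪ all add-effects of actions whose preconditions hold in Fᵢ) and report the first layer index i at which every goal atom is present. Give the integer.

1

F0 = init (10 atoms)
F1 = F0 ∪ {inpos(a), linked(c), near(a,a), near(f,f)}  (14 atoms)
goal ⊆ F1  ⇒  h_max = 1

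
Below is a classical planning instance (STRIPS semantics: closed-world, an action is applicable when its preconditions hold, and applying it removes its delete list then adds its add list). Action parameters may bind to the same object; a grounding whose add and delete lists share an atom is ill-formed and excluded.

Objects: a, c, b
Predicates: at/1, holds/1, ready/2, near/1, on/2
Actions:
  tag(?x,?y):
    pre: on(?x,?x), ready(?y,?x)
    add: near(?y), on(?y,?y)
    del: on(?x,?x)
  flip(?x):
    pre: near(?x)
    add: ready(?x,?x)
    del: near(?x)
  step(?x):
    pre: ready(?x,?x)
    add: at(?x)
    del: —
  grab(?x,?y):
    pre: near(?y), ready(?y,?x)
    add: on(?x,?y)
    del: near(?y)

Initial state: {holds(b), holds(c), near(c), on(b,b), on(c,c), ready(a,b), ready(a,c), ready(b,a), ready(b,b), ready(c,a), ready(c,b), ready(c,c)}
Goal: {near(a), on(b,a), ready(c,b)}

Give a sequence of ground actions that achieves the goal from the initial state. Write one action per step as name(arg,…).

tag(c,a); grab(b,a); tag(b,a)

1. tag(c,a)  →  {holds(b), holds(c), near(a), near(c), on(a,a), on(b,b), ready(a,b), ready(a,c), ready(b,a), ready(b,b), ready(c,a), ready(c,b), ready(c,c)}
2. grab(b,a)  →  {holds(b), holds(c), near(c), on(a,a), on(b,a), on(b,b), ready(a,b), ready(a,c), ready(b,a), ready(b,b), ready(c,a), ready(c,b), ready(c,c)}
3. tag(b,a)  →  {holds(b), holds(c), near(a), near(c), on(a,a), on(b,a), ready(a,b), ready(a,c), ready(b,a), ready(b,b), ready(c,a), ready(c,b), ready(c,c)}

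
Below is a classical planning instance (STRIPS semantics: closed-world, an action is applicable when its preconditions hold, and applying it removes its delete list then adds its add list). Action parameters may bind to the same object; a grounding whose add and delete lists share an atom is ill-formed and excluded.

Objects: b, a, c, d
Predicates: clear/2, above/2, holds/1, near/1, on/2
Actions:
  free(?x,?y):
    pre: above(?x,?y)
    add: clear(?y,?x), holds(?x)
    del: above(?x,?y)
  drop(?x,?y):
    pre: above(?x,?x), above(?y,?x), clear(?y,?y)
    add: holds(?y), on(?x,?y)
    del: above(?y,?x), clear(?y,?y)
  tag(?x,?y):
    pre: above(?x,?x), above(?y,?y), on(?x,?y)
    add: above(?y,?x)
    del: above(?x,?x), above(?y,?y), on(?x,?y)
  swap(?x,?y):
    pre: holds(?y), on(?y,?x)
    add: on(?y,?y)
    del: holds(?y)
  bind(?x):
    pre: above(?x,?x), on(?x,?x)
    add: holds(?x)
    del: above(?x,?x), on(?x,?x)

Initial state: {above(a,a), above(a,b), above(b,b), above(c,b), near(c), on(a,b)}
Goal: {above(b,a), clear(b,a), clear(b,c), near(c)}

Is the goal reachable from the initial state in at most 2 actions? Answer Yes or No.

No

1. free(a,b)  →  {above(a,a), above(b,b), above(c,b), clear(b,a), holds(a), near(c), on(a,b)}
2. free(c,b)  →  {above(a,a), above(b,b), clear(b,a), clear(b,c), holds(a), holds(c), near(c), on(a,b)}
3. tag(a,b)  →  {above(b,a), clear(b,a), clear(b,c), holds(a), holds(c), near(c)}
optimal plan length = 3; 3 > 2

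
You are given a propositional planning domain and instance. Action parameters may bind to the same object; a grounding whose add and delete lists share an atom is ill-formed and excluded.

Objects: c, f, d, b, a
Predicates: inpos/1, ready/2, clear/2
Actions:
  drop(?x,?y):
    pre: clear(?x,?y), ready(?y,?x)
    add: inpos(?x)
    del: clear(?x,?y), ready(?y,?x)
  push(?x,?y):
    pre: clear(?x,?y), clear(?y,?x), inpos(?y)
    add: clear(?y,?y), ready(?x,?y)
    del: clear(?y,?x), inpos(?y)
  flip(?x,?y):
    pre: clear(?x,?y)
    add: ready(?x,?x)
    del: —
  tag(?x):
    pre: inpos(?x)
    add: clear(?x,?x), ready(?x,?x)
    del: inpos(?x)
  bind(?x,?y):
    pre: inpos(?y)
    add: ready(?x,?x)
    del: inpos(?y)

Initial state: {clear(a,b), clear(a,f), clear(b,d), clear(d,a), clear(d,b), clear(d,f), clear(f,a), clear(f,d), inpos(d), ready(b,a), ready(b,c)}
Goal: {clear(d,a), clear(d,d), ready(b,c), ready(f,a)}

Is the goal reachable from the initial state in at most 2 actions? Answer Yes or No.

No

1. drop(a,b)  →  {clear(a,f), clear(b,d), clear(d,a), clear(d,b), clear(d,f), clear(f,a), clear(f,d), inpos(a), inpos(d), ready(b,c)}
2. push(f,d)  →  {clear(a,f), clear(b,d), clear(d,a), clear(d,b), clear(d,d), clear(f,a), clear(f,d), inpos(a), ready(b,c), ready(f,d)}
3. push(f,a)  →  {clear(a,a), clear(b,d), clear(d,a), clear(d,b), clear(d,d), clear(f,a), clear(f,d), ready(b,c), ready(f,a), ready(f,d)}
optimal plan length = 3; 3 > 2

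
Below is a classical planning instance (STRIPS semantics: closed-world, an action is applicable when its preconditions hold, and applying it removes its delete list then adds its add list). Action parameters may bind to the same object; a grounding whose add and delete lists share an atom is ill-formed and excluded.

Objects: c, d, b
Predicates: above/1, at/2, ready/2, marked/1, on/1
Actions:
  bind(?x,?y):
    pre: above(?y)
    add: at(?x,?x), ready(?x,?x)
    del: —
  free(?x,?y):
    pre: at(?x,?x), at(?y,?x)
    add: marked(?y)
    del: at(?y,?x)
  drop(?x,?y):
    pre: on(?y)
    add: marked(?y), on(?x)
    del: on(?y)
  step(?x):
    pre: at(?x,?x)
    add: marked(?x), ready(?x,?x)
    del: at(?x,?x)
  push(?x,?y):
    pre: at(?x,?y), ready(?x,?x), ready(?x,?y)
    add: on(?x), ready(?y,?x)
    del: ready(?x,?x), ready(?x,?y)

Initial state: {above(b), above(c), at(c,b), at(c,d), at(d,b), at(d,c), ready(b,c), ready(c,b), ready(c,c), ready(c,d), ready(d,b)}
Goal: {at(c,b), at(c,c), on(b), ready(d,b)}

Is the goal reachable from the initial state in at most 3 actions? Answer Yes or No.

1. bind(c,c)  →  {above(b), above(c), at(c,b), at(c,c), at(c,d), at(d,b), at(d,c), ready(b,c), ready(c,b), ready(c,c), ready(c,d), ready(d,b)}
2. push(c,d)  →  {above(b), above(c), at(c,b), at(c,c), at(c,d), at(d,b), at(d,c), on(c), ready(b,c), ready(c,b), ready(d,b), ready(d,c)}
3. drop(b,c)  →  {above(b), above(c), at(c,b), at(c,c), at(c,d), at(d,b), at(d,c), marked(c), on(b), ready(b,c), ready(c,b), ready(d,b), ready(d,c)}
optimal plan length = 3; 3 ≤ 3

Yes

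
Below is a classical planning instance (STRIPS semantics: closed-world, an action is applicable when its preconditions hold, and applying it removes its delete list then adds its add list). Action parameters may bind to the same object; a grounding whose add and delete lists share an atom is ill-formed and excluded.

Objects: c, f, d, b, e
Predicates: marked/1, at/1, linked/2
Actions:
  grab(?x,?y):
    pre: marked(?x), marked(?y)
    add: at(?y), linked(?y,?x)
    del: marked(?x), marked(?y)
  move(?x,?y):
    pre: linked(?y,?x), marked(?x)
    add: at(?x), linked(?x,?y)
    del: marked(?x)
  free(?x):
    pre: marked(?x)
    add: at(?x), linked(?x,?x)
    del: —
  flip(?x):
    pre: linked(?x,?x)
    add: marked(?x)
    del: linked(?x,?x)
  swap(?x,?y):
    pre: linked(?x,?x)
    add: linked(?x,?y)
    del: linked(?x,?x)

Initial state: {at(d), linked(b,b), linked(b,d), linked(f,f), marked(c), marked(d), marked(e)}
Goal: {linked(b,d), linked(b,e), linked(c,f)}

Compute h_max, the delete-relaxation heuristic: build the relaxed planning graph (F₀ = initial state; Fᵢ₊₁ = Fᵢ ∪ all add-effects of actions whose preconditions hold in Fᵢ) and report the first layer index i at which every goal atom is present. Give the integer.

F0 = init (7 atoms)
F1 = F0 ∪ {at(c), at(e), linked(b,c), linked(b,e), linked(b,f), linked(c,c), linked(c,d), linked(c,e), linked(d,b), linked(d,c), linked(d,d), linked(d,e), linked(e,c), linked(e,d), linked(e,e), linked(f,b), linked(f,c), linked(f,d), linked(f,e), marked(b), marked(f)}  (28 atoms)
F2 = F1 ∪ {at(b), at(f), linked(c,b), linked(c,f), linked(d,f), linked(e,b), linked(e,f)}  (35 atoms)
goal ⊆ F2  ⇒  h_max = 2

2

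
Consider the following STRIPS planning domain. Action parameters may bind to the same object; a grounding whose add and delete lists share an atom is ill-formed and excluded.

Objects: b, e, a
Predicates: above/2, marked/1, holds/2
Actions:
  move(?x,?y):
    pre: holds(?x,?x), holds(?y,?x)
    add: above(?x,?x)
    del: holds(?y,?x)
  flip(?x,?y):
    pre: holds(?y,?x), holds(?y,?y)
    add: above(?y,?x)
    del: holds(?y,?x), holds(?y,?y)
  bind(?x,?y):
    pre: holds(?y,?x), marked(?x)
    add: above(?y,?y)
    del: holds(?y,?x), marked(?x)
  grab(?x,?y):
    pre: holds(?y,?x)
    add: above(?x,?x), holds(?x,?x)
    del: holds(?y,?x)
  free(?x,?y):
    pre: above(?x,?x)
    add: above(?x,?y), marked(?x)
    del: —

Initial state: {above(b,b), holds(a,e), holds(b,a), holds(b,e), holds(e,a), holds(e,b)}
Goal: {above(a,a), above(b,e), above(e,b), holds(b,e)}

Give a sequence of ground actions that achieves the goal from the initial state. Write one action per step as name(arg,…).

grab(e,a); flip(b,e); grab(a,b); free(b,e)

1. grab(e,a)  →  {above(b,b), above(e,e), holds(b,a), holds(b,e), holds(e,a), holds(e,b), holds(e,e)}
2. flip(b,e)  →  {above(b,b), above(e,b), above(e,e), holds(b,a), holds(b,e), holds(e,a)}
3. grab(a,b)  →  {above(a,a), above(b,b), above(e,b), above(e,e), holds(a,a), holds(b,e), holds(e,a)}
4. free(b,e)  →  {above(a,a), above(b,b), above(b,e), above(e,b), above(e,e), holds(a,a), holds(b,e), holds(e,a), marked(b)}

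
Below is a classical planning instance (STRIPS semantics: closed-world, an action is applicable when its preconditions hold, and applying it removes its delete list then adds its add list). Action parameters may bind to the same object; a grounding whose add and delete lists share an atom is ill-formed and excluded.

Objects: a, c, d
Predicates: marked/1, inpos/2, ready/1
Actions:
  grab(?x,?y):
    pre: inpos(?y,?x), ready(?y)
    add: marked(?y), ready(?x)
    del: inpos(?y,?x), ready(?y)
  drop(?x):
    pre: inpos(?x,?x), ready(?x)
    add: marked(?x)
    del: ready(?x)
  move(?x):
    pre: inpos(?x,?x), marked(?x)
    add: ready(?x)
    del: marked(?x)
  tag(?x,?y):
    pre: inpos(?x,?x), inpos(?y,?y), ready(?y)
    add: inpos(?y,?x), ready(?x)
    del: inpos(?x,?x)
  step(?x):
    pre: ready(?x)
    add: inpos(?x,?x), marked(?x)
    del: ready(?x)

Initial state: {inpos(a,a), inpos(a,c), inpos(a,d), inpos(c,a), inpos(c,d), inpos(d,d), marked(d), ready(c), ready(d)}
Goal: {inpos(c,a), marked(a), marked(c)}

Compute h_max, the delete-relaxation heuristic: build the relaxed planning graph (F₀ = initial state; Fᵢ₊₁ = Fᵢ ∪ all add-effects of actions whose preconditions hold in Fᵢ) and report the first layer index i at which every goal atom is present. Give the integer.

2

F0 = init (9 atoms)
F1 = F0 ∪ {inpos(c,c), inpos(d,a), marked(c), ready(a)}  (13 atoms)
F2 = F1 ∪ {inpos(d,c), marked(a)}  (15 atoms)
goal ⊆ F2  ⇒  h_max = 2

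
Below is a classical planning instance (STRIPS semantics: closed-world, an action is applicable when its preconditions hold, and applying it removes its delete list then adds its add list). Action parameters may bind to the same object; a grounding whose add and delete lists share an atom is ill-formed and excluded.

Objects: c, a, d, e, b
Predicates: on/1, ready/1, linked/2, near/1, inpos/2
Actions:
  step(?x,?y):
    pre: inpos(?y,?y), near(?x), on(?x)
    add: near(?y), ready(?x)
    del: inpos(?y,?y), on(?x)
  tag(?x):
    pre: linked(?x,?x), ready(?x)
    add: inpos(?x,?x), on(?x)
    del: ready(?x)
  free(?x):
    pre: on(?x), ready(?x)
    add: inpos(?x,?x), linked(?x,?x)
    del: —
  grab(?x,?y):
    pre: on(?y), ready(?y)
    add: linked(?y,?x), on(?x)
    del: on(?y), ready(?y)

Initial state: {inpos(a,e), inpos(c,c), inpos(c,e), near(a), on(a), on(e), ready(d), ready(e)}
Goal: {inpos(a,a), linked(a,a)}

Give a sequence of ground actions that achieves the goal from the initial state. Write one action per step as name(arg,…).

step(a,c); grab(a,e); free(a)

1. step(a,c)  →  {inpos(a,e), inpos(c,e), near(a), near(c), on(e), ready(a), ready(d), ready(e)}
2. grab(a,e)  →  {inpos(a,e), inpos(c,e), linked(e,a), near(a), near(c), on(a), ready(a), ready(d)}
3. free(a)  →  {inpos(a,a), inpos(a,e), inpos(c,e), linked(a,a), linked(e,a), near(a), near(c), on(a), ready(a), ready(d)}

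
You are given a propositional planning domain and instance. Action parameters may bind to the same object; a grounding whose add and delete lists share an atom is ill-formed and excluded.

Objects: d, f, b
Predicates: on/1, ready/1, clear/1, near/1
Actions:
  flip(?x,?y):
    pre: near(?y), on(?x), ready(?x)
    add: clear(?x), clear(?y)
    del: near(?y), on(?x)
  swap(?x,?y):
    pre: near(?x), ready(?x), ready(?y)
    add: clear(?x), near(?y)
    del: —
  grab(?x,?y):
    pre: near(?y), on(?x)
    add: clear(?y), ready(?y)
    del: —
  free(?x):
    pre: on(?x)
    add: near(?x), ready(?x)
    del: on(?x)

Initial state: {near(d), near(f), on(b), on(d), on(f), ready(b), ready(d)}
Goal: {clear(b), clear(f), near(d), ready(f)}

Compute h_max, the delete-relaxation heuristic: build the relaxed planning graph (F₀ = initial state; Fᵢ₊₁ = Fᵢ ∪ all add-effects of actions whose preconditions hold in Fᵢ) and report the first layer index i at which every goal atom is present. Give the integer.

1

F0 = init (7 atoms)
F1 = F0 ∪ {clear(b), clear(d), clear(f), near(b), ready(f)}  (12 atoms)
goal ⊆ F1  ⇒  h_max = 1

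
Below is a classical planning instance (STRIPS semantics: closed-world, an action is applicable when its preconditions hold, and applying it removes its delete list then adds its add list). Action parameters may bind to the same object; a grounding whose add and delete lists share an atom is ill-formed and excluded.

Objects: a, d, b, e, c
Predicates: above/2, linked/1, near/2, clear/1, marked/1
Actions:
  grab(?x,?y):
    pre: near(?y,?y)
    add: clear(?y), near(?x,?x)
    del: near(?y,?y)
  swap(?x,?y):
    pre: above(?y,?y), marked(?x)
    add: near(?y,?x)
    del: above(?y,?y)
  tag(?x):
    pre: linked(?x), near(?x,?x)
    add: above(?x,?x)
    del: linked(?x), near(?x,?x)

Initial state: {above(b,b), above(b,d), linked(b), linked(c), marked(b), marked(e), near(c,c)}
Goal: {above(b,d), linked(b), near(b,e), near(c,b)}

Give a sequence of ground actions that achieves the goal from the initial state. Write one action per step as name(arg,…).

swap(e,b); tag(c); swap(b,c)

1. swap(e,b)  →  {above(b,d), linked(b), linked(c), marked(b), marked(e), near(b,e), near(c,c)}
2. tag(c)  →  {above(b,d), above(c,c), linked(b), marked(b), marked(e), near(b,e)}
3. swap(b,c)  →  {above(b,d), linked(b), marked(b), marked(e), near(b,e), near(c,b)}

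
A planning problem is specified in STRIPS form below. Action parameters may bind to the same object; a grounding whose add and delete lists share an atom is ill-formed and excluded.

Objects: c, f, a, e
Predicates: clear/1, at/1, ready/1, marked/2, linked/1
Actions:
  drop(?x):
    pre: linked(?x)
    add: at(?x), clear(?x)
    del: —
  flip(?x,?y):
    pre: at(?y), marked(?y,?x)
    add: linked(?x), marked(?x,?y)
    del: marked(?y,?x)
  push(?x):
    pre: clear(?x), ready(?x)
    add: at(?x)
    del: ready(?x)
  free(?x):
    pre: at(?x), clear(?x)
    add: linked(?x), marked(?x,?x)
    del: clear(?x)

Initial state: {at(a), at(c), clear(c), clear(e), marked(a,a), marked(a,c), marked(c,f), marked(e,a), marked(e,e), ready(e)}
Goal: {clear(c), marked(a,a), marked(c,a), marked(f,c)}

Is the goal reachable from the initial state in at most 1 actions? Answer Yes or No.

No

1. flip(c,a)  →  {at(a), at(c), clear(c), clear(e), linked(c), marked(a,a), marked(c,a), marked(c,f), marked(e,a), marked(e,e), ready(e)}
2. flip(f,c)  →  {at(a), at(c), clear(c), clear(e), linked(c), linked(f), marked(a,a), marked(c,a), marked(e,a), marked(e,e), marked(f,c), ready(e)}
optimal plan length = 2; 2 > 1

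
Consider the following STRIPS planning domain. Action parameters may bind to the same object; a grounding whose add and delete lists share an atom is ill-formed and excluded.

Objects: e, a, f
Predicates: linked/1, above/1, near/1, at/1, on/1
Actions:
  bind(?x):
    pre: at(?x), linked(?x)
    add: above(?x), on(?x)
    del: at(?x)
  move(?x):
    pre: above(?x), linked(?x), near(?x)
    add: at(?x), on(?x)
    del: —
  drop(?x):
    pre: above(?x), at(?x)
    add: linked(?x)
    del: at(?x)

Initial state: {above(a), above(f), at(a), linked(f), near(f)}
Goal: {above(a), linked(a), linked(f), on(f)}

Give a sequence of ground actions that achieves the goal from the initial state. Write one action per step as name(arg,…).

1. move(f)  →  {above(a), above(f), at(a), at(f), linked(f), near(f), on(f)}
2. drop(a)  →  {above(a), above(f), at(f), linked(a), linked(f), near(f), on(f)}

move(f); drop(a)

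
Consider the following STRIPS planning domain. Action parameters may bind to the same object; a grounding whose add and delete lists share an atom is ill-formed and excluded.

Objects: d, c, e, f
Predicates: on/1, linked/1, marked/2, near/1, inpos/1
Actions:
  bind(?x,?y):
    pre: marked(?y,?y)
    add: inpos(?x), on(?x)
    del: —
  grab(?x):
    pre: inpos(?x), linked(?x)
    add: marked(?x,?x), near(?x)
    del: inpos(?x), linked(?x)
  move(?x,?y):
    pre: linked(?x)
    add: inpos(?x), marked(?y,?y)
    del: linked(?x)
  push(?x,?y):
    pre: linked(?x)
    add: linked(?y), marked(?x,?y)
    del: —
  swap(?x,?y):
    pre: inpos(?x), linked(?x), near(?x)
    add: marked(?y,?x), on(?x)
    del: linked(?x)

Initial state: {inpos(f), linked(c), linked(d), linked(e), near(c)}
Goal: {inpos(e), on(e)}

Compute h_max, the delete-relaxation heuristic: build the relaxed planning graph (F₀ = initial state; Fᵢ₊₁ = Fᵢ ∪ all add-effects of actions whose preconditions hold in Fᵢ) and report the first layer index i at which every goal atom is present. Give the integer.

F0 = init (5 atoms)
F1 = F0 ∪ {inpos(c), inpos(d), inpos(e), linked(f), marked(c,c), marked(c,d), marked(c,e), marked(c,f), marked(d,c), marked(d,d), marked(d,e), marked(d,f), marked(e,c), marked(e,d), marked(e,e), marked(e,f), marked(f,f)}  (22 atoms)
F2 = F1 ∪ {marked(f,c), marked(f,d), marked(f,e), near(d), near(e), near(f), on(c), on(d), on(e), on(f)}  (32 atoms)
goal ⊆ F2  ⇒  h_max = 2

2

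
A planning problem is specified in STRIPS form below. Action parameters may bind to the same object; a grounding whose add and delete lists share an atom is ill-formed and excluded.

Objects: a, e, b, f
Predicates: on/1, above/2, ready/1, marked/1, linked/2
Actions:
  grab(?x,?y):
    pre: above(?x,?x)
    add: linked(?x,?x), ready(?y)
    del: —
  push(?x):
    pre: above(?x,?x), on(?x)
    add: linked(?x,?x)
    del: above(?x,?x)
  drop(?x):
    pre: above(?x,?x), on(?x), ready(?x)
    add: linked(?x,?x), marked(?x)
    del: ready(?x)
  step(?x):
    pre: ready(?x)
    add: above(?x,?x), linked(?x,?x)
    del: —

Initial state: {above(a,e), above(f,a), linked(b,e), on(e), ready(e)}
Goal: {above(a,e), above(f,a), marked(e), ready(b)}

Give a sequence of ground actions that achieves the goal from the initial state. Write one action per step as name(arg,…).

step(e); grab(e,b); drop(e)

1. step(e)  →  {above(a,e), above(e,e), above(f,a), linked(b,e), linked(e,e), on(e), ready(e)}
2. grab(e,b)  →  {above(a,e), above(e,e), above(f,a), linked(b,e), linked(e,e), on(e), ready(b), ready(e)}
3. drop(e)  →  {above(a,e), above(e,e), above(f,a), linked(b,e), linked(e,e), marked(e), on(e), ready(b)}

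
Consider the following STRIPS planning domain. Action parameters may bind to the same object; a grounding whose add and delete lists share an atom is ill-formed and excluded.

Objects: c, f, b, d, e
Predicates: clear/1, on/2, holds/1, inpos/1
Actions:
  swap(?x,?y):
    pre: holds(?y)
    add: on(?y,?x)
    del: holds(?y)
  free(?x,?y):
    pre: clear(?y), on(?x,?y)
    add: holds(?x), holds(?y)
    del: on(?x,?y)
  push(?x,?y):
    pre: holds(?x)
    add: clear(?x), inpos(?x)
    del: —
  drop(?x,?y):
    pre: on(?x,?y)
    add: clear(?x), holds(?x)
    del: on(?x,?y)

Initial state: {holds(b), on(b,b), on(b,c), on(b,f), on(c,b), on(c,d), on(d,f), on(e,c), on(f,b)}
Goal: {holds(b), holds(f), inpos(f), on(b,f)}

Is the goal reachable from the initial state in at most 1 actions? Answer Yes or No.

1. drop(f,b)  →  {clear(f), holds(b), holds(f), on(b,b), on(b,c), on(b,f), on(c,b), on(c,d), on(d,f), on(e,c)}
2. push(f,c)  →  {clear(f), holds(b), holds(f), inpos(f), on(b,b), on(b,c), on(b,f), on(c,b), on(c,d), on(d,f), on(e,c)}
optimal plan length = 2; 2 > 1

No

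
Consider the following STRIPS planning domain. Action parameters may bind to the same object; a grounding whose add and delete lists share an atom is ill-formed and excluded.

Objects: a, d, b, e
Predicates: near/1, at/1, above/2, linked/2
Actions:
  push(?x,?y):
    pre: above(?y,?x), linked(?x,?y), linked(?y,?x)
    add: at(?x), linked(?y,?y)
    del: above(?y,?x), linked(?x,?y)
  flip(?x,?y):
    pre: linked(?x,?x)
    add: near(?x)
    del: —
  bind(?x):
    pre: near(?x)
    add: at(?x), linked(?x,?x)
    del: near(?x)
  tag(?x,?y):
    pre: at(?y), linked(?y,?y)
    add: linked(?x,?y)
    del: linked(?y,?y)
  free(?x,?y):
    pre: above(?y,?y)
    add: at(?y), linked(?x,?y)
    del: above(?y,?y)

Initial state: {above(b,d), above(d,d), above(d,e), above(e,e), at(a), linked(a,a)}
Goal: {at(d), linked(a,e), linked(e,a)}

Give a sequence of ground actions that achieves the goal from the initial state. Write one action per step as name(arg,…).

tag(e,a); free(a,d); free(a,e)

1. tag(e,a)  →  {above(b,d), above(d,d), above(d,e), above(e,e), at(a), linked(e,a)}
2. free(a,d)  →  {above(b,d), above(d,e), above(e,e), at(a), at(d), linked(a,d), linked(e,a)}
3. free(a,e)  →  {above(b,d), above(d,e), at(a), at(d), at(e), linked(a,d), linked(a,e), linked(e,a)}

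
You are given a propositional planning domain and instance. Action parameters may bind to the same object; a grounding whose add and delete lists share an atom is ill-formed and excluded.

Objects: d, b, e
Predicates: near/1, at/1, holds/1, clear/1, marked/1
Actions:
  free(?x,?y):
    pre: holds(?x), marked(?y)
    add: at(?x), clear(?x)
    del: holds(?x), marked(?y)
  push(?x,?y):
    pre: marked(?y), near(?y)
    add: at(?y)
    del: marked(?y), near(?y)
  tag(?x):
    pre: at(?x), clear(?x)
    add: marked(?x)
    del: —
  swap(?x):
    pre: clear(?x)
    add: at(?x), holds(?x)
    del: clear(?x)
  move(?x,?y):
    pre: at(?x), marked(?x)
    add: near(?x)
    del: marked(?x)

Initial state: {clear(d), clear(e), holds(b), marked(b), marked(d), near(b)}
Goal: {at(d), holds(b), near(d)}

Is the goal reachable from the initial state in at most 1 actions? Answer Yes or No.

No

1. swap(d)  →  {at(d), clear(e), holds(b), holds(d), marked(b), marked(d), near(b)}
2. move(d,d)  →  {at(d), clear(e), holds(b), holds(d), marked(b), near(b), near(d)}
optimal plan length = 2; 2 > 1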